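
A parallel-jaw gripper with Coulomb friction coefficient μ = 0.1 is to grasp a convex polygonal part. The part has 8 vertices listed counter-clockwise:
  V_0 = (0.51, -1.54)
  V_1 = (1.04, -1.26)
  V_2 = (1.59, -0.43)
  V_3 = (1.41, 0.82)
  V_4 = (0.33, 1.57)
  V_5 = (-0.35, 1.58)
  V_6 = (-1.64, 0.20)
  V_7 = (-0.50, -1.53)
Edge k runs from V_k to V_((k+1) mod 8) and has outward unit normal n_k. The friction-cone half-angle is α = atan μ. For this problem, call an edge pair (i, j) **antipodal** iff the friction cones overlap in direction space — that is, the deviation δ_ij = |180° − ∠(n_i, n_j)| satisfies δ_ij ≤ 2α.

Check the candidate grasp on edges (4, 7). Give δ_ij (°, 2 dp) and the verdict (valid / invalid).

δ = 0.28°, valid

α = atan 0.1 = 5.71°;  2α = 11.42°
edge 4: e_4 = (-0.68, +0.01);  n_4 = (+0.0147, +0.9999)
edge 7: e_7 = (+1.01, -0.01);  n_7 = (-0.0099, -1.0000)
∠(n_4, n_7) = 179.72°
δ = |180° − 179.72°| = 0.28°
0.28° ≤ 2α = 11.42°  →  valid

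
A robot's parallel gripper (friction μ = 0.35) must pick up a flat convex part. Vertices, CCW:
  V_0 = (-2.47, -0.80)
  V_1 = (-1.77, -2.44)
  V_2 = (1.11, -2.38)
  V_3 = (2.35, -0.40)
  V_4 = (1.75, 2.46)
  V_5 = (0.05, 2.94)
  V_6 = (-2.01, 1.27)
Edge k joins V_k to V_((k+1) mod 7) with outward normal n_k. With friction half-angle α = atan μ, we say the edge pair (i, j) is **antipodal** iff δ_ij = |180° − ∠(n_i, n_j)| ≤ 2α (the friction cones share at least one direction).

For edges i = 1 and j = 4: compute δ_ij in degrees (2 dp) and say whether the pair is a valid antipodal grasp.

δ = 16.96°, valid

α = atan 0.35 = 19.29°;  2α = 38.58°
edge 1: e_1 = (+2.88, +0.06);  n_1 = (+0.0208, -0.9998)
edge 4: e_4 = (-1.70, +0.48);  n_4 = (+0.2717, +0.9624)
∠(n_1, n_4) = 163.04°
δ = |180° − 163.04°| = 16.96°
16.96° ≤ 2α = 38.58°  →  valid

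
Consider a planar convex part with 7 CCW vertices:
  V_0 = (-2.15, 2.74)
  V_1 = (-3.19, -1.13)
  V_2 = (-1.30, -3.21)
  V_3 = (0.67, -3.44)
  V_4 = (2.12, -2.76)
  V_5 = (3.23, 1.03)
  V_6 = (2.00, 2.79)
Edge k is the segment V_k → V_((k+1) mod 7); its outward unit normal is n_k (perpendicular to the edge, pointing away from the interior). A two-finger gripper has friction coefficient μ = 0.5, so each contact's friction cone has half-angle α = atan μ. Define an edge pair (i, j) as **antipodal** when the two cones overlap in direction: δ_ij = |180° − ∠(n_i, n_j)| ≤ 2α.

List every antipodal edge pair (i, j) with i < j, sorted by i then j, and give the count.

count = 8; pairs: (0,3), (0,4), (0,5), (1,5), (1,6), (2,5), (2,6), (3,6)

α = atan 0.5 = 26.57°;  2α = 53.13°
n_0 = (-0.9657, +0.2595)
n_1 = (-0.7401, -0.6725)
n_2 = (-0.1160, -0.9933)
n_3 = (+0.4246, -0.9054)
n_4 = (+0.9597, -0.2811)
n_5 = (+0.8197, +0.5728)
n_6 = (-0.0120, +0.9999)
  (0,1): δ = 122.70°  ·
  (0,2): δ = 81.62°  ·
  (0,3): δ = 49.83°  ✓
  (0,4): δ = 1.28°  ✓
  (0,5): δ = 49.99°  ✓
  (0,6): δ = 105.73°  ·
  (1,2): δ = 138.92°  ·
  (1,3): δ = 107.14°  ·
  (1,4): δ = 58.58°  ·
  (1,5): δ = 7.31°  ✓
  (1,6): δ = 48.43°  ✓
  (2,3): δ = 148.22°  ·
  (2,4): δ = 99.66°  ·
  (2,5): δ = 48.39°  ✓
  (2,6): δ = 7.35°  ✓
  (3,4): δ = 131.45°  ·
  (3,5): δ = 80.18°  ·
  (3,6): δ = 24.43°  ✓
  (4,5): δ = 128.73°  ·
  (4,6): δ = 72.99°  ·
  (5,6): δ = 124.26°  ·
antipodal pairs: 8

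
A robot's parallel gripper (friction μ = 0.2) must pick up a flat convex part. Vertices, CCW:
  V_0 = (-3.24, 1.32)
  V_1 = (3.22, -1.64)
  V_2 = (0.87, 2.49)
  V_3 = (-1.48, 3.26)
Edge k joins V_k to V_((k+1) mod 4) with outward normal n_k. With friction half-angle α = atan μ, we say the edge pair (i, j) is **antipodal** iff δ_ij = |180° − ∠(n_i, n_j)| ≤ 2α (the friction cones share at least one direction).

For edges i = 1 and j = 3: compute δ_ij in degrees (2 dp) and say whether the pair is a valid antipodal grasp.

α = atan 0.2 = 11.31°;  2α = 22.62°
edge 1: e_1 = (-2.35, +4.13);  n_1 = (+0.8691, +0.4946)
edge 3: e_3 = (-1.76, -1.94);  n_3 = (-0.7406, +0.6719)
∠(n_1, n_3) = 108.14°
δ = |180° − 108.14°| = 71.86°
71.86° > 2α = 22.62°  →  invalid

δ = 71.86°, invalid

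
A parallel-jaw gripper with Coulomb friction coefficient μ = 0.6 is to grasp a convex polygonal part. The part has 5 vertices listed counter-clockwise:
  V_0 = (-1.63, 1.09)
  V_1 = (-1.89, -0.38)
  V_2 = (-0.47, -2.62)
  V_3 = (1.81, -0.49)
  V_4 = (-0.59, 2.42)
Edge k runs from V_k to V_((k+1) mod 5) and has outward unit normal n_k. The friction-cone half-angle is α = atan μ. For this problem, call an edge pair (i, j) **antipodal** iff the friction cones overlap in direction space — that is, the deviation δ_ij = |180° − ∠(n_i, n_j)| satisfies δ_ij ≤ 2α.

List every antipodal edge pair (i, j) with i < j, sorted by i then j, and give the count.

α = atan 0.6 = 30.96°;  2α = 61.93°
n_0 = (-0.9847, +0.1742)
n_1 = (-0.8446, -0.5354)
n_2 = (+0.6827, -0.7307)
n_3 = (+0.7715, +0.6363)
n_4 = (-0.7878, +0.6160)
  (0,1): δ = 137.60°  ·
  (0,2): δ = 36.92°  ✓
  (0,3): δ = 49.54°  ✓
  (0,4): δ = 152.01°  ·
  (1,2): δ = 79.32°  ·
  (1,3): δ = 7.14°  ✓
  (1,4): δ = 109.60°  ·
  (2,3): δ = 93.54°  ·
  (2,4): δ = 8.92°  ✓
  (3,4): δ = 77.54°  ·
antipodal pairs: 4

count = 4; pairs: (0,2), (0,3), (1,3), (2,4)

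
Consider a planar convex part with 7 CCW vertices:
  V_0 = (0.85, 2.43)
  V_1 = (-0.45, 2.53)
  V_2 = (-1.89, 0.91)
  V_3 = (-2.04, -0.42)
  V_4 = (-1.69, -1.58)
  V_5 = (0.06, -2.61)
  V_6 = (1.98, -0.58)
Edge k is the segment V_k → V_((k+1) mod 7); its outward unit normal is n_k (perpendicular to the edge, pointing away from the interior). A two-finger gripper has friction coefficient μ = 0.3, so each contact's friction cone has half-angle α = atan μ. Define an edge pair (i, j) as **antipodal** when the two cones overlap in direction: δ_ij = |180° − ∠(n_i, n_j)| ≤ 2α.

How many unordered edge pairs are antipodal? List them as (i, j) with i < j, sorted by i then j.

count = 4; pairs: (0,4), (1,5), (2,6), (3,6)

α = atan 0.3 = 16.70°;  2α = 33.40°
n_0 = (+0.0767, +0.9971)
n_1 = (-0.7474, +0.6644)
n_2 = (-0.9937, +0.1121)
n_3 = (-0.9574, -0.2889)
n_4 = (-0.5072, -0.8618)
n_5 = (+0.7265, -0.6871)
n_6 = (+0.9362, +0.3515)
  (0,1): δ = 127.23°  ·
  (0,2): δ = 92.04°  ·
  (0,3): δ = 68.81°  ·
  (0,4): δ = 26.08°  ✓
  (0,5): δ = 50.99°  ·
  (0,6): δ = 114.98°  ·
  (1,2): δ = 144.80°  ·
  (1,3): δ = 121.58°  ·
  (1,4): δ = 78.85°  ·
  (1,5): δ = 1.77°  ✓
  (1,6): δ = 62.21°  ·
  (2,3): δ = 156.78°  ·
  (2,4): δ = 114.05°  ·
  (2,5): δ = 36.97°  ·
  (2,6): δ = 27.01°  ✓
  (3,4): δ = 137.27°  ·
  (3,5): δ = 60.19°  ·
  (3,6): δ = 3.79°  ✓
  (4,5): δ = 102.92°  ·
  (4,6): δ = 38.94°  ·
  (5,6): δ = 116.02°  ·
antipodal pairs: 4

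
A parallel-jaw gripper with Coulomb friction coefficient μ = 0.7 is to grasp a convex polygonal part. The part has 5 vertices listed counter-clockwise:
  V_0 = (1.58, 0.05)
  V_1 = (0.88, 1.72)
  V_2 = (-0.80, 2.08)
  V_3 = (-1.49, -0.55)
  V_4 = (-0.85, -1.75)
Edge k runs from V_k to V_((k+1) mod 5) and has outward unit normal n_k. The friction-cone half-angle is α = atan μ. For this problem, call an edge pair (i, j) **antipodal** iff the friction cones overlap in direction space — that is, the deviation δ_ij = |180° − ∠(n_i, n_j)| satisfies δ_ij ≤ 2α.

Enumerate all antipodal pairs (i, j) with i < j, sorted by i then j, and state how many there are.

α = atan 0.7 = 34.99°;  2α = 69.98°
n_0 = (+0.9223, +0.3866)
n_1 = (+0.2095, +0.9778)
n_2 = (-0.9673, +0.2538)
n_3 = (-0.8824, -0.4706)
n_4 = (+0.5952, -0.8036)
  (0,1): δ = 124.84°  ·
  (0,2): δ = 37.44°  ✓
  (0,3): δ = 5.33°  ✓
  (0,4): δ = 103.79°  ·
  (1,2): δ = 92.61°  ·
  (1,3): δ = 49.83°  ✓
  (1,4): δ = 48.62°  ✓
  (2,3): δ = 137.23°  ·
  (2,4): δ = 38.77°  ✓
  (3,4): δ = 81.54°  ·
antipodal pairs: 5

count = 5; pairs: (0,2), (0,3), (1,3), (1,4), (2,4)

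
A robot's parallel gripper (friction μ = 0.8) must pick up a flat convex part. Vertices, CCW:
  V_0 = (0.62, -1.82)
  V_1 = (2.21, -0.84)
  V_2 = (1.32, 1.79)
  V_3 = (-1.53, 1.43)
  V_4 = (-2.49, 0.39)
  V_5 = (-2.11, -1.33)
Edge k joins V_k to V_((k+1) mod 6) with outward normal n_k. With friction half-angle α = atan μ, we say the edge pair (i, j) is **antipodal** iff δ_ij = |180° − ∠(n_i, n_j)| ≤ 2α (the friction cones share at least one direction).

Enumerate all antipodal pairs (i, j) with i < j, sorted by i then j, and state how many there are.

count = 8; pairs: (0,2), (0,3), (0,4), (1,3), (1,4), (1,5), (2,5), (3,5)

α = atan 0.8 = 38.66°;  2α = 77.32°
n_0 = (+0.5247, -0.8513)
n_1 = (+0.9472, +0.3205)
n_2 = (-0.1253, +0.9921)
n_3 = (-0.7348, +0.6783)
n_4 = (-0.9765, -0.2157)
n_5 = (-0.1767, -0.9843)
  (0,1): δ = 102.95°  ·
  (0,2): δ = 24.45°  ✓
  (0,3): δ = 15.64°  ✓
  (0,4): δ = 70.81°  ✓
  (0,5): δ = 138.18°  ·
  (1,2): δ = 101.50°  ·
  (1,3): δ = 61.41°  ✓
  (1,4): δ = 6.24°  ✓
  (1,5): δ = 61.13°  ✓
  (2,3): δ = 139.91°  ·
  (2,4): δ = 84.74°  ·
  (2,5): δ = 17.37°  ✓
  (3,4): δ = 124.83°  ·
  (3,5): δ = 57.47°  ✓
  (4,5): δ = 112.63°  ·
antipodal pairs: 8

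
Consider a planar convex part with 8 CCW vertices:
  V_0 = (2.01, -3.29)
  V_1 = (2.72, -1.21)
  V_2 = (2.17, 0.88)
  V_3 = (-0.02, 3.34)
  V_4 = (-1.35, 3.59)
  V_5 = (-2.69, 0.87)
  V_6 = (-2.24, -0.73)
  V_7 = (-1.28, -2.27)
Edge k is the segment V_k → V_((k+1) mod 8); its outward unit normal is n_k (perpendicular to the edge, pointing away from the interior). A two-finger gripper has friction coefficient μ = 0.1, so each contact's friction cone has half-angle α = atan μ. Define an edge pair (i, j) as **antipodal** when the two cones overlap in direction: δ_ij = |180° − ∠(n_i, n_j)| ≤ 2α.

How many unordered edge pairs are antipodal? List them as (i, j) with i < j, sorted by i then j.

count = 4; pairs: (0,4), (1,5), (2,6), (3,7)

α = atan 0.1 = 5.71°;  2α = 11.42°
n_0 = (+0.9464, -0.3230)
n_1 = (+0.9671, +0.2545)
n_2 = (+0.7469, +0.6649)
n_3 = (+0.1847, +0.9828)
n_4 = (-0.8971, +0.4419)
n_5 = (-0.9627, -0.2707)
n_6 = (-0.8486, -0.5290)
n_7 = (-0.2961, -0.9551)
  (0,1): δ = 146.41°  ·
  (0,2): δ = 119.48°  ·
  (0,3): δ = 81.80°  ·
  (0,4): δ = 7.38°  ✓
  (0,5): δ = 34.56°  ·
  (0,6): δ = 50.79°  ·
  (0,7): δ = 91.62°  ·
  (1,2): δ = 153.07°  ·
  (1,3): δ = 115.39°  ·
  (1,4): δ = 40.97°  ·
  (1,5): δ = 0.97°  ✓
  (1,6): δ = 17.19°  ·
  (1,7): δ = 58.03°  ·
  (2,3): δ = 142.32°  ·
  (2,4): δ = 67.90°  ·
  (2,5): δ = 25.97°  ·
  (2,6): δ = 9.74°  ✓
  (2,7): δ = 31.10°  ·
  (3,4): δ = 105.58°  ·
  (3,5): δ = 63.65°  ·
  (3,6): δ = 47.42°  ·
  (3,7): δ = 6.58°  ✓
  (4,5): δ = 138.06°  ·
  (4,6): δ = 121.83°  ·
  (4,7): δ = 81.00°  ·
  (5,6): δ = 163.77°  ·
  (5,7): δ = 122.93°  ·
  (6,7): δ = 139.16°  ·
antipodal pairs: 4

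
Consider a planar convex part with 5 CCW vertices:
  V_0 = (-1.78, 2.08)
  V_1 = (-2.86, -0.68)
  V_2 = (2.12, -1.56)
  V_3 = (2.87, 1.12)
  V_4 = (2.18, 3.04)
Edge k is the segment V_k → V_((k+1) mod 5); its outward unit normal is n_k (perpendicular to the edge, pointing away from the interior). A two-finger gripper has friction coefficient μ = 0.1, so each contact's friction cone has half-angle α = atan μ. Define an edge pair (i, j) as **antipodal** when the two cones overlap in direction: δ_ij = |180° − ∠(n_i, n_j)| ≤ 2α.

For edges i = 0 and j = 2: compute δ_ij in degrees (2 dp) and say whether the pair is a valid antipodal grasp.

δ = 5.74°, valid

α = atan 0.1 = 5.71°;  2α = 11.42°
edge 0: e_0 = (-1.08, -2.76);  n_0 = (-0.9312, +0.3644)
edge 2: e_2 = (+0.75, +2.68);  n_2 = (+0.9630, -0.2695)
∠(n_0, n_2) = 174.26°
δ = |180° − 174.26°| = 5.74°
5.74° ≤ 2α = 11.42°  →  valid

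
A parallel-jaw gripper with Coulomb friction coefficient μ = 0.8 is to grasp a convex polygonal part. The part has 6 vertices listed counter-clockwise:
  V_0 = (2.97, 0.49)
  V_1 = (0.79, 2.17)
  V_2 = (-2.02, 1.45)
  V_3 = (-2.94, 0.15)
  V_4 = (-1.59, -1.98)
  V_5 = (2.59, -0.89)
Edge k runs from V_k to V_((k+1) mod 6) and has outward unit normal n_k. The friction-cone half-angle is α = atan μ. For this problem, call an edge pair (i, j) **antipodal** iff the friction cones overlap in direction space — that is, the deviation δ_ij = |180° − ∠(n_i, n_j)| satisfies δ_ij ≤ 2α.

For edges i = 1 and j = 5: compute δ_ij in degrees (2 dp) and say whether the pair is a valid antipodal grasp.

α = atan 0.8 = 38.66°;  2α = 77.32°
edge 1: e_1 = (-2.81, -0.72);  n_1 = (-0.2482, +0.9687)
edge 5: e_5 = (+0.38, +1.38);  n_5 = (+0.9641, -0.2655)
∠(n_1, n_5) = 119.77°
δ = |180° − 119.77°| = 60.23°
60.23° ≤ 2α = 77.32°  →  valid

δ = 60.23°, valid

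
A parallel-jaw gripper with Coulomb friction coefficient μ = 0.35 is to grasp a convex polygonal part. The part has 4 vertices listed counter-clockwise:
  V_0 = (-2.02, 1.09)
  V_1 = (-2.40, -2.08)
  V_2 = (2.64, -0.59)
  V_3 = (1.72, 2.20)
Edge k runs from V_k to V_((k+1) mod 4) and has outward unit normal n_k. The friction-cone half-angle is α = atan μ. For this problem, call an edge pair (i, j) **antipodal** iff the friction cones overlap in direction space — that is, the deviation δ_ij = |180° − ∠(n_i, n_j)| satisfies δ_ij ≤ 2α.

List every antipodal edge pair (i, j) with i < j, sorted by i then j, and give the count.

α = atan 0.35 = 19.29°;  2α = 38.58°
n_0 = (-0.9929, +0.1190)
n_1 = (+0.2835, -0.9590)
n_2 = (+0.9497, +0.3132)
n_3 = (-0.2845, +0.9587)
  (0,1): δ = 66.69°  ·
  (0,2): δ = 25.09°  ✓
  (0,3): δ = 113.37°  ·
  (1,2): δ = 88.22°  ·
  (1,3): δ = 0.06°  ✓
  (2,3): δ = 91.72°  ·
antipodal pairs: 2

count = 2; pairs: (0,2), (1,3)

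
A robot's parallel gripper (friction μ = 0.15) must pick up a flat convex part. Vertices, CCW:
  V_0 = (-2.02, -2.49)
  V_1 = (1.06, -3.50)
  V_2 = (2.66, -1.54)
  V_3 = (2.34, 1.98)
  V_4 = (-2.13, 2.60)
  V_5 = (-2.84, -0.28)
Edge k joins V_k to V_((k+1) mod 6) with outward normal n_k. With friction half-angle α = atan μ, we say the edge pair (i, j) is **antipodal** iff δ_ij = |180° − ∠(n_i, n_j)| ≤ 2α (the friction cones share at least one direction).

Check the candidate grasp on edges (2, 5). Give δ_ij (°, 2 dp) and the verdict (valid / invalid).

δ = 15.16°, valid

α = atan 0.15 = 8.53°;  2α = 17.06°
edge 2: e_2 = (-0.32, +3.52);  n_2 = (+0.9959, +0.0905)
edge 5: e_5 = (+0.82, -2.21);  n_5 = (-0.9375, -0.3479)
∠(n_2, n_5) = 164.84°
δ = |180° − 164.84°| = 15.16°
15.16° ≤ 2α = 17.06°  →  valid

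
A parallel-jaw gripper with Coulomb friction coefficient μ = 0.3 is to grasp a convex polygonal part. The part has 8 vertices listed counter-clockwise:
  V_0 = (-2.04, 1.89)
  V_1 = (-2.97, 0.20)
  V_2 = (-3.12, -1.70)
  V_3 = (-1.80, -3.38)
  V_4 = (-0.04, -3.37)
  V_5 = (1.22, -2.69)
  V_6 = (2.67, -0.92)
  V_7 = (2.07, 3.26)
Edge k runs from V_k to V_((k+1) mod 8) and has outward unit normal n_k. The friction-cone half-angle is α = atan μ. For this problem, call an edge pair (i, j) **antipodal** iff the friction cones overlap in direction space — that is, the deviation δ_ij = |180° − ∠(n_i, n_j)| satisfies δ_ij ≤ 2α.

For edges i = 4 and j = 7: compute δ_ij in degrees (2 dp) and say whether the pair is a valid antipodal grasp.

δ = 9.92°, valid

α = atan 0.3 = 16.70°;  2α = 33.40°
edge 4: e_4 = (+1.26, +0.68);  n_4 = (+0.4749, -0.8800)
edge 7: e_7 = (-4.11, -1.37);  n_7 = (-0.3162, +0.9487)
∠(n_4, n_7) = 170.08°
δ = |180° − 170.08°| = 9.92°
9.92° ≤ 2α = 33.40°  →  valid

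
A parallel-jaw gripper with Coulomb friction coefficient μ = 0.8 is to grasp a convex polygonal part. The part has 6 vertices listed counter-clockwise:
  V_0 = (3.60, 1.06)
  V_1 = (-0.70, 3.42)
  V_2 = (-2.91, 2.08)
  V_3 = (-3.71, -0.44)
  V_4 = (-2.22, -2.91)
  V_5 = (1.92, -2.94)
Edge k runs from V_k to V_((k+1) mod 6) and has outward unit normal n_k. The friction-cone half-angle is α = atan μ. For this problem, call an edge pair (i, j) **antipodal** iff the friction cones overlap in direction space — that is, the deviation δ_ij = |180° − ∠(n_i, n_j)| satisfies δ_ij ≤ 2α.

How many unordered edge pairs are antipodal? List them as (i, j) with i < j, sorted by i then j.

α = atan 0.8 = 38.66°;  2α = 77.32°
n_0 = (+0.4811, +0.8766)
n_1 = (-0.5185, +0.8551)
n_2 = (-0.9531, +0.3026)
n_3 = (-0.8563, -0.5165)
n_4 = (-0.0072, -1.0000)
n_5 = (+0.9220, -0.3872)
  (0,1): δ = 120.01°  ·
  (0,2): δ = 78.85°  ·
  (0,3): δ = 30.14°  ✓
  (0,4): δ = 28.34°  ✓
  (0,5): δ = 95.98°  ·
  (1,2): δ = 138.84°  ·
  (1,3): δ = 90.13°  ·
  (1,4): δ = 31.65°  ✓
  (1,5): δ = 35.99°  ✓
  (2,3): δ = 131.29°  ·
  (2,4): δ = 72.80°  ✓
  (2,5): δ = 5.17°  ✓
  (3,4): δ = 121.52°  ·
  (3,5): δ = 53.88°  ✓
  (4,5): δ = 112.37°  ·
antipodal pairs: 7

count = 7; pairs: (0,3), (0,4), (1,4), (1,5), (2,4), (2,5), (3,5)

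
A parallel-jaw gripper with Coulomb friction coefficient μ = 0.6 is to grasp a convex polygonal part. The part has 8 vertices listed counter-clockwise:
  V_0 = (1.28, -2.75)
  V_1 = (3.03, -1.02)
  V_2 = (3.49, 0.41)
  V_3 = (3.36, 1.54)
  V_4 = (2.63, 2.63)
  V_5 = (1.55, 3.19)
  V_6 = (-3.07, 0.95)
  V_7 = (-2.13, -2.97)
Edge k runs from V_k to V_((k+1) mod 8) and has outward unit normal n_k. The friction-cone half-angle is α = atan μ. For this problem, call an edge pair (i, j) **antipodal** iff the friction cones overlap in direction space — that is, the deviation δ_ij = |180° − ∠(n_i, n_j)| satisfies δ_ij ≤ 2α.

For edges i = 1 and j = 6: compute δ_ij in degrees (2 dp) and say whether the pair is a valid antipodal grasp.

δ = 31.32°, valid

α = atan 0.6 = 30.96°;  2α = 61.93°
edge 1: e_1 = (+0.46, +1.43);  n_1 = (+0.9520, -0.3062)
edge 6: e_6 = (+0.94, -3.92);  n_6 = (-0.9724, -0.2332)
∠(n_1, n_6) = 148.68°
δ = |180° − 148.68°| = 31.32°
31.32° ≤ 2α = 61.93°  →  valid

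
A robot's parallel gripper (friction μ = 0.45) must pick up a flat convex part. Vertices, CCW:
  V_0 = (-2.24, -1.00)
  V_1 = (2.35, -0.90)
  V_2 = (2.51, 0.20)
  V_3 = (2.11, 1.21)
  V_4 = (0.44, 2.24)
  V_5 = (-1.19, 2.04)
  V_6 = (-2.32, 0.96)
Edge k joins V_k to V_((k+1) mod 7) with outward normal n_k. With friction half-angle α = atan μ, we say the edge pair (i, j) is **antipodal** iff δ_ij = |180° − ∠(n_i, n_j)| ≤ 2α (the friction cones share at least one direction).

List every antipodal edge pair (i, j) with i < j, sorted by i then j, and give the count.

α = atan 0.45 = 24.23°;  2α = 48.46°
n_0 = (+0.0218, -0.9998)
n_1 = (+0.9896, -0.1439)
n_2 = (+0.9297, +0.3682)
n_3 = (+0.5250, +0.8511)
n_4 = (-0.1218, +0.9926)
n_5 = (-0.6909, +0.7229)
n_6 = (-0.9992, -0.0408)
  (0,1): δ = 99.52°  ·
  (0,2): δ = 69.64°  ·
  (0,3): δ = 32.91°  ✓
  (0,4): δ = 5.75°  ✓
  (0,5): δ = 42.46°  ✓
  (0,6): δ = 91.09°  ·
  (1,2): δ = 150.12°  ·
  (1,3): δ = 113.39°  ·
  (1,4): δ = 74.73°  ·
  (1,5): δ = 38.02°  ✓
  (1,6): δ = 10.61°  ✓
  (2,3): δ = 143.27°  ·
  (2,4): δ = 104.61°  ·
  (2,5): δ = 67.90°  ·
  (2,6): δ = 19.27°  ✓
  (3,4): δ = 141.34°  ·
  (3,5): δ = 104.63°  ·
  (3,6): δ = 56.00°  ·
  (4,5): δ = 143.29°  ·
  (4,6): δ = 94.66°  ·
  (5,6): δ = 131.37°  ·
antipodal pairs: 6

count = 6; pairs: (0,3), (0,4), (0,5), (1,5), (1,6), (2,6)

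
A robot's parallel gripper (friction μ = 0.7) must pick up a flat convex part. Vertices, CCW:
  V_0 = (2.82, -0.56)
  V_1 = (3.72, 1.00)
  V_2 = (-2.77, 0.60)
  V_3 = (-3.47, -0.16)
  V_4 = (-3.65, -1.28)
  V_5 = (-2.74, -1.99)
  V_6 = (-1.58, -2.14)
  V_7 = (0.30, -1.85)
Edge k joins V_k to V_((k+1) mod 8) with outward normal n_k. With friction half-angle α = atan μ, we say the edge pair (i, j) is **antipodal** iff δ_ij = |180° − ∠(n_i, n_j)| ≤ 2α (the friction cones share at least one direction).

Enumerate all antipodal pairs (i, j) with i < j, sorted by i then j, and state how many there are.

count = 11; pairs: (0,1), (0,2), (0,3), (1,4), (1,5), (1,6), (1,7), (2,5), (2,6), (2,7), (3,7)

α = atan 0.7 = 34.99°;  2α = 69.98°
n_0 = (+0.8662, -0.4997)
n_1 = (-0.0615, +0.9981)
n_2 = (-0.7355, +0.6775)
n_3 = (-0.9873, +0.1587)
n_4 = (-0.6151, -0.7884)
n_5 = (-0.1282, -0.9917)
n_6 = (+0.1525, -0.9883)
n_7 = (+0.4557, -0.8901)
  (0,1): δ = 56.49°  ✓
  (0,2): δ = 12.67°  ✓
  (0,3): δ = 20.85°  ✓
  (0,4): δ = 82.02°  ·
  (0,5): δ = 112.61°  ·
  (0,6): δ = 128.75°  ·
  (0,7): δ = 147.09°  ·
  (1,2): δ = 136.17°  ·
  (1,3): δ = 102.66°  ·
  (1,4): δ = 41.49°  ✓
  (1,5): δ = 10.89°  ✓
  (1,6): δ = 5.24°  ✓
  (1,7): δ = 23.58°  ✓
  (2,3): δ = 146.48°  ·
  (2,4): δ = 85.32°  ·
  (2,5): δ = 54.72°  ✓
  (2,6): δ = 38.58°  ✓
  (2,7): δ = 20.25°  ✓
  (3,4): δ = 118.83°  ·
  (3,5): δ = 88.24°  ·
  (3,6): δ = 72.10°  ·
  (3,7): δ = 53.76°  ✓
  (4,5): δ = 149.41°  ·
  (4,6): δ = 133.27°  ·
  (4,7): δ = 114.93°  ·
  (5,6): δ = 163.86°  ·
  (5,7): δ = 145.52°  ·
  (6,7): δ = 161.66°  ·
antipodal pairs: 11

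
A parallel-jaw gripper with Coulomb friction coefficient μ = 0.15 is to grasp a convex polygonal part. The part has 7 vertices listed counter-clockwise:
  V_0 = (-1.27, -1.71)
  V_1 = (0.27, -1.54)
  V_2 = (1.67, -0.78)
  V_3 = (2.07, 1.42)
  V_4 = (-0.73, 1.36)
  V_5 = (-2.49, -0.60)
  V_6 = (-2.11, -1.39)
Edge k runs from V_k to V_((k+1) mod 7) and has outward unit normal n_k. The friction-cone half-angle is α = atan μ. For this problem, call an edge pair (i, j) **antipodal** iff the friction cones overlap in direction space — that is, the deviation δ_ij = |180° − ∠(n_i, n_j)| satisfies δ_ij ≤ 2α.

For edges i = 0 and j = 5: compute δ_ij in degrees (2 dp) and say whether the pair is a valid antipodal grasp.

δ = 109.39°, invalid

α = atan 0.15 = 8.53°;  2α = 17.06°
edge 0: e_0 = (+1.54, +0.17);  n_0 = (+0.1097, -0.9940)
edge 5: e_5 = (+0.38, -0.79);  n_5 = (-0.9012, -0.4335)
∠(n_0, n_5) = 70.61°
δ = |180° − 70.61°| = 109.39°
109.39° > 2α = 17.06°  →  invalid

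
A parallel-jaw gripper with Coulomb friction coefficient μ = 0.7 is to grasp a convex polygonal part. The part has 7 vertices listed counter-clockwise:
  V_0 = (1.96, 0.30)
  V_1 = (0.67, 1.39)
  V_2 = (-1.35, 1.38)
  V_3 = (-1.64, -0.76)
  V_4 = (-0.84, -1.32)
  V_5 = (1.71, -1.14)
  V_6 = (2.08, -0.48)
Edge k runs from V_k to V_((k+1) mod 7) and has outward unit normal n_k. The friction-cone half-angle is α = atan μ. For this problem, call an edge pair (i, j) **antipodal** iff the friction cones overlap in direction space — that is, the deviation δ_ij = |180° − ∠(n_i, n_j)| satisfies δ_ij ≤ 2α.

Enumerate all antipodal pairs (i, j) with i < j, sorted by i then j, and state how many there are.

count = 9; pairs: (0,2), (0,3), (0,4), (1,3), (1,4), (1,5), (2,5), (2,6), (3,6)

α = atan 0.7 = 34.99°;  2α = 69.98°
n_0 = (+0.6454, +0.7638)
n_1 = (-0.0050, +1.0000)
n_2 = (-0.9909, +0.1343)
n_3 = (-0.5735, -0.8192)
n_4 = (+0.0704, -0.9975)
n_5 = (+0.8723, -0.4890)
n_6 = (+0.9884, +0.1521)
  (0,1): δ = 139.52°  ·
  (0,2): δ = 57.52°  ✓
  (0,3): δ = 5.20°  ✓
  (0,4): δ = 44.23°  ✓
  (0,5): δ = 100.92°  ·
  (0,6): δ = 138.94°  ·
  (1,2): δ = 98.00°  ·
  (1,3): δ = 35.28°  ✓
  (1,4): δ = 3.75°  ✓
  (1,5): δ = 60.44°  ✓
  (1,6): δ = 98.46°  ·
  (2,3): δ = 117.27°  ·
  (2,4): δ = 78.24°  ·
  (2,5): δ = 21.56°  ✓
  (2,6): δ = 16.46°  ✓
  (3,4): δ = 140.97°  ·
  (3,5): δ = 84.28°  ·
  (3,6): δ = 46.26°  ✓
  (4,5): δ = 123.31°  ·
  (4,6): δ = 85.29°  ·
  (5,6): δ = 141.98°  ·
antipodal pairs: 9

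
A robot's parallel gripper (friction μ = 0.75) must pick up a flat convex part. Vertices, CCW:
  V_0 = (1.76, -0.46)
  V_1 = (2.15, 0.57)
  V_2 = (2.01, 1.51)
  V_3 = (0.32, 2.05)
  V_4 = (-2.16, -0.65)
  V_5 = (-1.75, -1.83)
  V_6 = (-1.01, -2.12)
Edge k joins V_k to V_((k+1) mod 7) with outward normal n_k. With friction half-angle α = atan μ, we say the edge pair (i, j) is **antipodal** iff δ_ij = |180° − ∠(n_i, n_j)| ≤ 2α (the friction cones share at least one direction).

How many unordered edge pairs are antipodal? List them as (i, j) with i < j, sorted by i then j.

α = atan 0.75 = 36.87°;  2α = 73.74°
n_0 = (+0.9352, -0.3541)
n_1 = (+0.9891, +0.1473)
n_2 = (+0.3044, +0.9526)
n_3 = (-0.7365, +0.6765)
n_4 = (-0.9446, -0.3282)
n_5 = (-0.3649, -0.9311)
n_6 = (+0.5140, -0.8578)
  (0,1): δ = 150.79°  ·
  (0,2): δ = 86.98°  ·
  (0,3): δ = 21.83°  ✓
  (0,4): δ = 39.90°  ✓
  (0,5): δ = 89.34°  ·
  (0,6): δ = 141.67°  ·
  (1,2): δ = 116.19°  ·
  (1,3): δ = 51.04°  ✓
  (1,4): δ = 10.69°  ✓
  (1,5): δ = 60.13°  ✓
  (1,6): δ = 112.46°  ·
  (2,3): δ = 114.85°  ·
  (2,4): δ = 53.12°  ✓
  (2,5): δ = 3.68°  ✓
  (2,6): δ = 48.65°  ✓
  (3,4): δ = 118.27°  ·
  (3,5): δ = 68.83°  ✓
  (3,6): δ = 16.50°  ✓
  (4,5): δ = 130.56°  ·
  (4,6): δ = 78.23°  ·
  (5,6): δ = 127.67°  ·
antipodal pairs: 10

count = 10; pairs: (0,3), (0,4), (1,3), (1,4), (1,5), (2,4), (2,5), (2,6), (3,5), (3,6)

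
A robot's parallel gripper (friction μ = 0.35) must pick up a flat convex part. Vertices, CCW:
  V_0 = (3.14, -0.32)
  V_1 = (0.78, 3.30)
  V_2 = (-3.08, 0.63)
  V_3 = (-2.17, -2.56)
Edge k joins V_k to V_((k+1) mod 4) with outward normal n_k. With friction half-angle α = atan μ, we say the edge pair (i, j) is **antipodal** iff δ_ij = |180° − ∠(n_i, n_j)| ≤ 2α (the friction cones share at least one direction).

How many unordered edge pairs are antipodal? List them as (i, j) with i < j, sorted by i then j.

α = atan 0.35 = 19.29°;  2α = 38.58°
n_0 = (+0.8377, +0.5461)
n_1 = (-0.5689, +0.8224)
n_2 = (-0.9616, -0.2743)
n_3 = (+0.3887, -0.9214)
  (0,1): δ = 88.43°  ·
  (0,2): δ = 17.18°  ✓
  (0,3): δ = 79.77°  ·
  (1,2): δ = 108.75°  ·
  (1,3): δ = 11.80°  ✓
  (2,3): δ = 83.05°  ·
antipodal pairs: 2

count = 2; pairs: (0,2), (1,3)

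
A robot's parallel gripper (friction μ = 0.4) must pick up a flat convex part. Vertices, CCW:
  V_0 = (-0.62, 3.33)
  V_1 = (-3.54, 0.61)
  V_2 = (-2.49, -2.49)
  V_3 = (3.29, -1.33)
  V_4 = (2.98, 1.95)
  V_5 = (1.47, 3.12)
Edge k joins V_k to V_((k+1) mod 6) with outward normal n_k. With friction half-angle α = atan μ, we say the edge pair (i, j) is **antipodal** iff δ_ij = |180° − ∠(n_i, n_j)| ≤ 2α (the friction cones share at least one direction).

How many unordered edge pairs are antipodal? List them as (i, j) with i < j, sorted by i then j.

count = 4; pairs: (0,2), (1,3), (1,4), (2,5)

α = atan 0.4 = 21.80°;  2α = 43.60°
n_0 = (-0.6816, +0.7317)
n_1 = (-0.9471, -0.3208)
n_2 = (+0.1968, -0.9804)
n_3 = (+0.9956, +0.0941)
n_4 = (+0.6125, +0.7905)
n_5 = (+0.1000, +0.9950)
  (0,1): δ = 114.26°  ·
  (0,2): δ = 31.62°  ✓
  (0,3): δ = 52.43°  ·
  (0,4): δ = 99.26°  ·
  (0,5): δ = 131.29°  ·
  (1,2): δ = 97.36°  ·
  (1,3): δ = 13.31°  ✓
  (1,4): δ = 33.52°  ✓
  (1,5): δ = 65.55°  ·
  (2,3): δ = 95.95°  ·
  (2,4): δ = 49.12°  ·
  (2,5): δ = 17.09°  ✓
  (3,4): δ = 133.17°  ·
  (3,5): δ = 101.14°  ·
  (4,5): δ = 147.97°  ·
antipodal pairs: 4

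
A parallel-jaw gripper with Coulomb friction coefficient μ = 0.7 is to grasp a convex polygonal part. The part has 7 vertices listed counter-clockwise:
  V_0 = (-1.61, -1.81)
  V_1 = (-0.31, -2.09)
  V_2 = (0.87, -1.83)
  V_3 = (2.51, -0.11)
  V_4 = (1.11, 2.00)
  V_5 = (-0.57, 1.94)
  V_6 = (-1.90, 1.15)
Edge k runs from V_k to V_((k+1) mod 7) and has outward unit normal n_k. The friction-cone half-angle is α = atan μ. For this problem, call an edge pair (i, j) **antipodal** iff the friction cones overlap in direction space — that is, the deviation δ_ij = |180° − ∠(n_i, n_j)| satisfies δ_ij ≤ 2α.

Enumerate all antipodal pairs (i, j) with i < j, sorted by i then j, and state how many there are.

count = 10; pairs: (0,3), (0,4), (0,5), (1,3), (1,4), (1,5), (2,4), (2,5), (2,6), (3,6)

α = atan 0.7 = 34.99°;  2α = 69.98°
n_0 = (-0.2106, -0.9776)
n_1 = (+0.2152, -0.9766)
n_2 = (+0.7237, -0.6901)
n_3 = (+0.8333, +0.5529)
n_4 = (-0.0357, +0.9994)
n_5 = (-0.5107, +0.8598)
n_6 = (-0.9952, -0.0975)
  (0,1): δ = 155.42°  ·
  (0,2): δ = 121.48°  ·
  (0,3): δ = 44.28°  ✓
  (0,4): δ = 14.20°  ✓
  (0,5): δ = 42.86°  ✓
  (0,6): δ = 107.75°  ·
  (1,2): δ = 146.06°  ·
  (1,3): δ = 68.86°  ✓
  (1,4): δ = 10.38°  ✓
  (1,5): δ = 18.28°  ✓
  (1,6): δ = 83.17°  ·
  (2,3): δ = 102.80°  ·
  (2,4): δ = 44.32°  ✓
  (2,5): δ = 15.65°  ✓
  (2,6): δ = 49.23°  ✓
  (3,4): δ = 121.52°  ·
  (3,5): δ = 92.85°  ·
  (3,6): δ = 27.97°  ✓
  (4,5): δ = 151.34°  ·
  (4,6): δ = 86.45°  ·
  (5,6): δ = 115.11°  ·
antipodal pairs: 10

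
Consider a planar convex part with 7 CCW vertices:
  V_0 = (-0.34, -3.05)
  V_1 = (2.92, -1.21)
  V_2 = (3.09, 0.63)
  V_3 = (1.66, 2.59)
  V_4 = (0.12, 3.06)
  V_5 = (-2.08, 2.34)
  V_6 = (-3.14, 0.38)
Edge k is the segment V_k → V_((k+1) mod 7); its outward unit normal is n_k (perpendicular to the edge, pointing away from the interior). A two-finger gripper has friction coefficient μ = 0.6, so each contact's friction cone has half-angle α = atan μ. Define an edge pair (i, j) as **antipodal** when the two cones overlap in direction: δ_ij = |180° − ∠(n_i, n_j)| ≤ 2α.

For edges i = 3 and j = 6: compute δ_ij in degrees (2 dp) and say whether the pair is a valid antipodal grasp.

α = atan 0.6 = 30.96°;  2α = 61.93°
edge 3: e_3 = (-1.54, +0.47);  n_3 = (+0.2919, +0.9564)
edge 6: e_6 = (+2.80, -3.43);  n_6 = (-0.7747, -0.6324)
∠(n_3, n_6) = 146.20°
δ = |180° − 146.20°| = 33.80°
33.80° ≤ 2α = 61.93°  →  valid

δ = 33.80°, valid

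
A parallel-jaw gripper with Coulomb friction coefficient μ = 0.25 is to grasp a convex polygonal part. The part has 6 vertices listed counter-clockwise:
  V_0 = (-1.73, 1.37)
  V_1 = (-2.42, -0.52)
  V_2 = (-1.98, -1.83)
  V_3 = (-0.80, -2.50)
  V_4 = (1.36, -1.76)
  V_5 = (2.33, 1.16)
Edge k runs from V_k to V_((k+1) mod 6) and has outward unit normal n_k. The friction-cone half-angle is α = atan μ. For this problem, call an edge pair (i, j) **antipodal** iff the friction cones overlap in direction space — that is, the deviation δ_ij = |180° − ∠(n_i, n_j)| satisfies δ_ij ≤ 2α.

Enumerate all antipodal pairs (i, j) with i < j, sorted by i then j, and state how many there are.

count = 3; pairs: (0,4), (2,5), (3,5)

α = atan 0.25 = 14.04°;  2α = 28.07°
n_0 = (-0.9394, +0.3429)
n_1 = (-0.9480, -0.3184)
n_2 = (-0.4938, -0.8696)
n_3 = (+0.3241, -0.9460)
n_4 = (+0.9490, -0.3153)
n_5 = (+0.0517, +0.9987)
  (0,1): δ = 141.38°  ·
  (0,2): δ = 99.53°  ·
  (0,3): δ = 51.03°  ·
  (0,4): δ = 1.68°  ✓
  (0,5): δ = 107.10°  ·
  (1,2): δ = 138.15°  ·
  (1,3): δ = 89.65°  ·
  (1,4): δ = 36.94°  ·
  (1,5): δ = 68.47°  ·
  (2,3): δ = 131.50°  ·
  (2,4): δ = 78.79°  ·
  (2,5): δ = 26.63°  ✓
  (3,4): δ = 127.29°  ·
  (3,5): δ = 21.87°  ✓
  (4,5): δ = 74.58°  ·
antipodal pairs: 3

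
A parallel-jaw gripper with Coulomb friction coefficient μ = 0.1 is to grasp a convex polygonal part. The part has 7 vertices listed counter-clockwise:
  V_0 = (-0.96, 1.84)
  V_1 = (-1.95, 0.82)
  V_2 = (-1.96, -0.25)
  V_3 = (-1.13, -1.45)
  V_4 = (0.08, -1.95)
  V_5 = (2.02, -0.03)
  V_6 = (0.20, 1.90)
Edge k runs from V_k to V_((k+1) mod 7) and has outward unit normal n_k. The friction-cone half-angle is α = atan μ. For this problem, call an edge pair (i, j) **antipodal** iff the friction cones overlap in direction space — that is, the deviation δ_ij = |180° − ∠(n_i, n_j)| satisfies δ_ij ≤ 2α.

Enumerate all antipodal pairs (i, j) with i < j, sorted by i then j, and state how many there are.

α = atan 0.1 = 5.71°;  2α = 11.42°
n_0 = (-0.7176, +0.6965)
n_1 = (-1.0000, +0.0093)
n_2 = (-0.8224, -0.5689)
n_3 = (-0.3819, -0.9242)
n_4 = (+0.7034, -0.7108)
n_5 = (+0.7275, +0.6861)
n_6 = (-0.0517, +0.9987)
  (0,1): δ = 136.39°  ·
  (0,2): δ = 101.18°  ·
  (0,3): δ = 68.31°  ·
  (0,4): δ = 1.15°  ✓
  (0,5): δ = 87.46°  ·
  (0,6): δ = 137.11°  ·
  (1,2): δ = 144.79°  ·
  (1,3): δ = 111.92°  ·
  (1,4): δ = 44.76°  ·
  (1,5): δ = 43.86°  ·
  (1,6): δ = 93.50°  ·
  (2,3): δ = 147.12°  ·
  (2,4): δ = 79.97°  ·
  (2,5): δ = 8.65°  ✓
  (2,6): δ = 58.29°  ·
  (3,4): δ = 112.85°  ·
  (3,5): δ = 24.23°  ·
  (3,6): δ = 25.41°  ·
  (4,5): δ = 91.38°  ·
  (4,6): δ = 41.74°  ·
  (5,6): δ = 130.36°  ·
antipodal pairs: 2

count = 2; pairs: (0,4), (2,5)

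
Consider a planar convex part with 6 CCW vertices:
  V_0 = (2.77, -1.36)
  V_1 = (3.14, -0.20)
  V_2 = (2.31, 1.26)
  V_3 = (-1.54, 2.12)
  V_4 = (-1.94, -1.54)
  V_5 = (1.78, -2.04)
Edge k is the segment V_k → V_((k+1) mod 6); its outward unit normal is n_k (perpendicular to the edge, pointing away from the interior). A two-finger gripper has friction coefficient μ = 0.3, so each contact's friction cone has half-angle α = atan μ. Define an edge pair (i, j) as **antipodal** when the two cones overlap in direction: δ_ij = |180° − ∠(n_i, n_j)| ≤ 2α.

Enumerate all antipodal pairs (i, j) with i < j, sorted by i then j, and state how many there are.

α = atan 0.3 = 16.70°;  2α = 33.40°
n_0 = (+0.9527, -0.3039)
n_1 = (+0.8693, +0.4942)
n_2 = (+0.2180, +0.9759)
n_3 = (-0.9941, +0.1086)
n_4 = (-0.1332, -0.9911)
n_5 = (+0.5662, -0.8243)
  (0,1): δ = 132.69°  ·
  (0,2): δ = 84.90°  ·
  (0,3): δ = 11.45°  ✓
  (0,4): δ = 100.04°  ·
  (0,5): δ = 142.17°  ·
  (1,2): δ = 132.21°  ·
  (1,3): δ = 35.86°  ·
  (1,4): δ = 52.73°  ·
  (1,5): δ = 94.87°  ·
  (2,3): δ = 83.65°  ·
  (2,4): δ = 4.94°  ✓
  (2,5): δ = 47.08°  ·
  (3,4): δ = 91.42°  ·
  (3,5): δ = 49.28°  ·
  (4,5): δ = 137.86°  ·
antipodal pairs: 2

count = 2; pairs: (0,3), (2,4)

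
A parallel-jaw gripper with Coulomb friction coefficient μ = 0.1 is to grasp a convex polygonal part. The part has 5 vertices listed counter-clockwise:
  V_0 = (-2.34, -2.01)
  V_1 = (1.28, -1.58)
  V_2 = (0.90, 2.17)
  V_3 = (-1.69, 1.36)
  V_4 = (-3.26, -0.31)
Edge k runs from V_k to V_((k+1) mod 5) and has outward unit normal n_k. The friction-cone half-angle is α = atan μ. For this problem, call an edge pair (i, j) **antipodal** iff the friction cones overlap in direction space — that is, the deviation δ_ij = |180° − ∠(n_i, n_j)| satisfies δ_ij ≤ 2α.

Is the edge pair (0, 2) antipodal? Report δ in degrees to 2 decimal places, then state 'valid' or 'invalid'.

α = atan 0.1 = 5.71°;  2α = 11.42°
edge 0: e_0 = (+3.62, +0.43);  n_0 = (+0.1180, -0.9930)
edge 2: e_2 = (-2.59, -0.81);  n_2 = (-0.2985, +0.9544)
∠(n_0, n_2) = 169.41°
δ = |180° − 169.41°| = 10.59°
10.59° ≤ 2α = 11.42°  →  valid

δ = 10.59°, valid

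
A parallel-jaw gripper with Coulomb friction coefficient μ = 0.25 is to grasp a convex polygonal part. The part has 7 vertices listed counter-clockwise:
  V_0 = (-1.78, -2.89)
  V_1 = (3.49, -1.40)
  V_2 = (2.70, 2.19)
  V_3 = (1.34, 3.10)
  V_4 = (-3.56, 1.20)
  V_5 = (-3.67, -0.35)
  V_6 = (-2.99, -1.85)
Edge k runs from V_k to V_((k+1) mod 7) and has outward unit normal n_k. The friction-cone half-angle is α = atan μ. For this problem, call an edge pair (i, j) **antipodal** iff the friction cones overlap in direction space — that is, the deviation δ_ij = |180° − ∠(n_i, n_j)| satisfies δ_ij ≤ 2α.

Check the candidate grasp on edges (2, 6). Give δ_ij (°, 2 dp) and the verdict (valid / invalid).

α = atan 0.25 = 14.04°;  2α = 28.07°
edge 2: e_2 = (-1.36, +0.91);  n_2 = (+0.5561, +0.8311)
edge 6: e_6 = (+1.21, -1.04);  n_6 = (-0.6518, -0.7584)
∠(n_2, n_6) = 173.11°
δ = |180° − 173.11°| = 6.89°
6.89° ≤ 2α = 28.07°  →  valid

δ = 6.89°, valid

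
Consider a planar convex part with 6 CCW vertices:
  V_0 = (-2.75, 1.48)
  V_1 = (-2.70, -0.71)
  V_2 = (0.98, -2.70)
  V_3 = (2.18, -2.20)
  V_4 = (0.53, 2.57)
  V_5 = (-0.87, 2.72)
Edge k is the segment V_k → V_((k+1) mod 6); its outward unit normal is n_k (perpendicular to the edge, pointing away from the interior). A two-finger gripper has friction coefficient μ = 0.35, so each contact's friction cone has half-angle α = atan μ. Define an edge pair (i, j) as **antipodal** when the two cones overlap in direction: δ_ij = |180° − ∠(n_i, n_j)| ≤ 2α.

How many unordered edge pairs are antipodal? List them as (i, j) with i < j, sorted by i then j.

α = atan 0.35 = 19.29°;  2α = 38.58°
n_0 = (-0.9997, -0.0228)
n_1 = (-0.4757, -0.8796)
n_2 = (+0.3846, -0.9231)
n_3 = (+0.9451, +0.3269)
n_4 = (+0.1065, +0.9943)
n_5 = (-0.5506, +0.8348)
  (0,1): δ = 119.71°  ·
  (0,2): δ = 68.69°  ·
  (0,3): δ = 17.77°  ✓
  (0,4): δ = 82.58°  ·
  (0,5): δ = 122.10°  ·
  (1,2): δ = 128.98°  ·
  (1,3): δ = 42.52°  ·
  (1,4): δ = 22.29°  ✓
  (1,5): δ = 61.81°  ·
  (2,3): δ = 93.54°  ·
  (2,4): δ = 28.74°  ✓
  (2,5): δ = 10.79°  ✓
  (3,4): δ = 115.20°  ·
  (3,5): δ = 75.67°  ·
  (4,5): δ = 140.48°  ·
antipodal pairs: 4

count = 4; pairs: (0,3), (1,4), (2,4), (2,5)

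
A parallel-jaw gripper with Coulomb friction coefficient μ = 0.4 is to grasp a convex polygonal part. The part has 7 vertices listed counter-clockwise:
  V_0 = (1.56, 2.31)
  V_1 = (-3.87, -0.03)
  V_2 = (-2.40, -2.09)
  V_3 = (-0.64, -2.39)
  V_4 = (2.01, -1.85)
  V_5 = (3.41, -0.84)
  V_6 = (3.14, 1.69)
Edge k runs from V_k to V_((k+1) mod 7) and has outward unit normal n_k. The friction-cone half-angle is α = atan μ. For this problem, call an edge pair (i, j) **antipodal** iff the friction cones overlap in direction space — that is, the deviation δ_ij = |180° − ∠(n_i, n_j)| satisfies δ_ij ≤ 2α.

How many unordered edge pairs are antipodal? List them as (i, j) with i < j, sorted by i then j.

count = 7; pairs: (0,2), (0,3), (0,4), (1,5), (1,6), (2,6), (3,6)

α = atan 0.4 = 21.80°;  2α = 43.60°
n_0 = (-0.3958, +0.9184)
n_1 = (-0.8140, -0.5809)
n_2 = (-0.1680, -0.9858)
n_3 = (+0.1997, -0.9799)
n_4 = (+0.5851, -0.8110)
n_5 = (+0.9944, +0.1061)
n_6 = (+0.3653, +0.9309)
  (0,1): δ = 77.80°  ·
  (0,2): δ = 32.99°  ✓
  (0,3): δ = 11.80°  ✓
  (0,4): δ = 12.49°  ✓
  (0,5): δ = 72.78°  ·
  (0,6): δ = 135.26°  ·
  (1,2): δ = 135.18°  ·
  (1,3): δ = 113.99°  ·
  (1,4): δ = 89.70°  ·
  (1,5): δ = 29.42°  ✓
  (1,6): δ = 33.06°  ✓
  (2,3): δ = 158.81°  ·
  (2,4): δ = 134.52°  ·
  (2,5): δ = 74.24°  ·
  (2,6): δ = 11.75°  ✓
  (3,4): δ = 155.71°  ·
  (3,5): δ = 95.43°  ·
  (3,6): δ = 32.94°  ✓
  (4,5): δ = 119.72°  ·
  (4,6): δ = 57.23°  ·
  (5,6): δ = 117.52°  ·
antipodal pairs: 7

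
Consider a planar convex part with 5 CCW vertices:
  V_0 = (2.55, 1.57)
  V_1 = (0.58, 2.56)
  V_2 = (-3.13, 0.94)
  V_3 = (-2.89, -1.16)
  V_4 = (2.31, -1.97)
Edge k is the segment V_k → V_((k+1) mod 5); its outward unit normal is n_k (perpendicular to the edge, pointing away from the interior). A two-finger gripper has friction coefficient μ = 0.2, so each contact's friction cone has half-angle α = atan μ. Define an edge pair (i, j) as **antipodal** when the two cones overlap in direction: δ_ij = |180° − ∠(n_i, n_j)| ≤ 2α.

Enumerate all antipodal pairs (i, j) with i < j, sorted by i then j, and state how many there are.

α = atan 0.2 = 11.31°;  2α = 22.62°
n_0 = (+0.4490, +0.8935)
n_1 = (-0.4002, +0.9164)
n_2 = (-0.9935, -0.1135)
n_3 = (-0.1539, -0.9881)
n_4 = (+0.9977, -0.0676)
  (0,1): δ = 129.73°  ·
  (0,2): δ = 56.80°  ·
  (0,3): δ = 17.83°  ✓
  (0,4): δ = 112.80°  ·
  (1,2): δ = 107.07°  ·
  (1,3): δ = 32.44°  ·
  (1,4): δ = 62.53°  ·
  (2,3): δ = 105.37°  ·
  (2,4): δ = 10.40°  ✓
  (3,4): δ = 85.02°  ·
antipodal pairs: 2

count = 2; pairs: (0,3), (2,4)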